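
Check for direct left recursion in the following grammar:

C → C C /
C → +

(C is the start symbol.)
Yes, C is left-recursive

C → C C /: LEFT RECURSIVE (starts with C)
C → +: starts with '+'

The grammar has direct left recursion on: C.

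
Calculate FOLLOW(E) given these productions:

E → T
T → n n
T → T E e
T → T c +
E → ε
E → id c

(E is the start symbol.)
To compute FOLLOW(E), find every occurrence of E on a right-hand side N → α E β: add FIRST(β) \ {ε}, and if β is empty or nullable also add FOLLOW(N). Iterate to a fixed point.

E is the start symbol, so $ ∈ FOLLOW(E).
In T → T E e: E is followed by e, add FIRST(e) \ {ε} = { 'e' }

Taking the union: FOLLOW(E) = { $, 'e' }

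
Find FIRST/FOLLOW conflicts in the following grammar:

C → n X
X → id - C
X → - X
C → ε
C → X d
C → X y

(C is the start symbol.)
A FIRST/FOLLOW conflict occurs when a non-terminal N has a nullable alternative N → β (β ⇒* ε) and another alternative N → α with FIRST(α) ∩ FOLLOW(N) ≠ ∅: on such a lookahead the parser cannot decide between expanding α and letting N vanish via β.

Nullable non-terminals: C.
FIRST sets used below: FIRST(X) = { '-', 'id' }

C: nullable alternative(s) C → ε; FOLLOW(C) = { $, 'd', 'y' }
  C → n X: FIRST \ {ε} = { 'n' } — disjoint from FOLLOW(C)
  C → ε: FIRST \ {ε} = { } — this is the only nullable alternative, skip
  C → X d: FIRST \ {ε} = { '-', 'id' } — disjoint from FOLLOW(C)
  C → X y: FIRST \ {ε} = { '-', 'id' } — disjoint from FOLLOW(C)

X has no nullable alternative, so no FIRST/FOLLOW check is needed there.

No FIRST/FOLLOW conflicts found.

Answer: No FIRST/FOLLOW conflicts.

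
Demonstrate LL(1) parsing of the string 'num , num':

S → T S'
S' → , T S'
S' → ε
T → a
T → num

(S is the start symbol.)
LL(1) parsing maintains a stack (initially the start symbol over $) and the input. At each step: if the stack top is a terminal, match it against the current input token; if it is a non-terminal N, replace it with the RHS of M[N, lookahead] (the unique production whose predict set contains the lookahead).

Stack is shown with the top on the left.

Stack     Input        Action
-----------------------------
S $       num , num $  output S → T S'
T S' $    num , num $  output T → num
num S' $  num , num $  match 'num'
S' $      , num $      output S' → , T S'
, T S' $  , num $      match ','
T S' $    num $        output T → num
num S' $  num $        match 'num'
S' $      $            output S' → ε
$         $            accept

The string is accepted.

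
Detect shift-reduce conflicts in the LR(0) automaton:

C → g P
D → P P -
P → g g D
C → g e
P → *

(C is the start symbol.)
No shift-reduce conflicts

Augment with C' → C and build the canonical LR(0) collection (I0 = CLOSURE({[C' → . C]}), then GOTO on every symbol after a dot until no new states appear). It has 12 states:
  I0: { [C → . g P], [C → . g e], [C' → . C] }  — shift
  I1: { [C' → C .] }  — accept
  I2: { [C → g . P], [C → g . e], [P → . *], [P → . g g D] }  — shift
  I3: { [P → * .] }  — reduce
  I4: { [C → g P .] }  — reduce
  I5: { [C → g e .] }  — reduce
  I6: { [P → g . g D] }  — shift
  I7: { [D → . P P -], [P → . *], [P → . g g D], [P → g g . D] }  — shift
  I8: { [P → g g D .] }  — reduce
  I9: { [D → P . P -], [P → . *], [P → . g g D] }  — shift
  I10: { [D → P P . -] }  — shift
  I11: { [D → P P - .] }  — reduce

No state contains both a complete item and a shift item.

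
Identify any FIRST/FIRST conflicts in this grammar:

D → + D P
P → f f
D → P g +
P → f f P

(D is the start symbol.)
Yes. P → f f / P → f f P on { 'f' }

FIRST sets of the non-terminals at (or reachable through a nullable prefix from) the front of some alternative:
  FIRST(P) = { 'f' }

Productions for D:
  D → + D P: FIRST = { '+' }
  D → P g +: FIRST = { 'f' }
Productions for P:
  P → f f: FIRST = { 'f' }
  P → f f P: FIRST = { 'f' }

Conflict for P: P → f f and P → f f P
  Overlap: { 'f' }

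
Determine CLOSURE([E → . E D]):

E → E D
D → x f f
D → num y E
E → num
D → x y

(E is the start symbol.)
Start with: [E → . E D]
  [E → . E D] has the dot before E: add [E → . num]
No further items can be added.

CLOSURE = { [E → . E D], [E → . num] }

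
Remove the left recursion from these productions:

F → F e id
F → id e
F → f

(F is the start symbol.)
F → id e F'
F → f F'
F' → e id F'
F' → ε

F is directly left-recursive. The standard transformation for
  A → A α₁ | ... | A α_m | β₁ | ... | β_n
is
  A  → β₁ A' | ... | β_n A'
  A' → α₁ A' | ... | α_m A' | ε

F → id e becomes F → id e F'
F → f becomes F → f F'
F → F e id becomes F' → e id F'
Add F' → ε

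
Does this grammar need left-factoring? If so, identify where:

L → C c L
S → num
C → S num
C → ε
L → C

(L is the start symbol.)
Left-factoring is needed when two productions for the same non-terminal
share a common prefix on the right-hand side.

Productions for L:
  L → C c L
  L → C
Productions for C:
  C → S num
  C → ε

Found common prefix 'C' in productions for L

Answer: Yes, L has productions with common prefix 'C'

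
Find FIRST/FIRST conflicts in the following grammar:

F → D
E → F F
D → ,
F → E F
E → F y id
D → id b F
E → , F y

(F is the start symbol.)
Yes. F → D / F → E F on { ',', 'id' }; E → F F / E → F y id on { ',', 'id' }; E → F F / E → ',' F y on { ',' }; E → F y id / E → ',' F y on { ',' }

FIRST sets of the non-terminals at (or reachable through a nullable prefix from) the front of some alternative:
  FIRST(D) = { ',', 'id' }
  FIRST(E) = { ',', 'id' }
  FIRST(F) = { ',', 'id' }

Productions for F:
  F → D: FIRST = { ',', 'id' }
  F → E F: FIRST = { ',', 'id' }
Productions for E:
  E → F F: FIRST = { ',', 'id' }
  E → F y id: FIRST = { ',', 'id' }
  E → , F y: FIRST = { ',' }
Productions for D:
  D → ,: FIRST = { ',' }
  D → id b F: FIRST = { 'id' }

Conflict for F: F → D and F → E F
  Overlap: { ',', 'id' }
Conflict for E: E → F F and E → F y id
  Overlap: { ',', 'id' }
Conflict for E: E → F F and E → , F y
  Overlap: { ',' }
Conflict for E: E → F y id and E → , F y
  Overlap: { ',' }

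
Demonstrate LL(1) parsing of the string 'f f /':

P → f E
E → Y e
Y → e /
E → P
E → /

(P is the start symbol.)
LL(1) parsing maintains a stack (initially the start symbol over $) and the input. At each step: if the stack top is a terminal, match it against the current input token; if it is a non-terminal N, replace it with the RHS of M[N, lookahead] (the unique production whose predict set contains the lookahead).

Stack is shown with the top on the left.

Stack  Input    Action
----------------------
P $    f f / $  output P → f E
f E $  f f / $  match 'f'
E $    f / $    output E → P
P $    f / $    output P → f E
f E $  f / $    match 'f'
E $    / $      output E → /
/ $    / $      match '/'
$      $        accept

The string is accepted.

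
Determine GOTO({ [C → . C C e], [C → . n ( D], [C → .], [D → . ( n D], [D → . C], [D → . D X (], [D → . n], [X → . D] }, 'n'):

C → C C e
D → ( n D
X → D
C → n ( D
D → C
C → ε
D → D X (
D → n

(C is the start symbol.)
GOTO(I, 'n') = CLOSURE({ [A → αX.β] : [A → α.Xβ] ∈ I, X = 'n' })

Items with dot before 'n', with the dot advanced:
  [C → . n ( D] → [C → n . ( D]
  [D → . n] → [D → n .]
Closure adds nothing (no advanced item has the dot before a non-terminal).

GOTO = { [C → n . ( D], [D → n .] }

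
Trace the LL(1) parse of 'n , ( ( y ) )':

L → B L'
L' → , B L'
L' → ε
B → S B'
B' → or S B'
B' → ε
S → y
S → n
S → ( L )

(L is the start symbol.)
Stack is shown with the top on the left.

Stack                      Input            Action
--------------------------------------------------
L $                        n , ( ( y ) ) $  output L → B L'
B L' $                     n , ( ( y ) ) $  output B → S B'
S B' L' $                  n , ( ( y ) ) $  output S → n
n B' L' $                  n , ( ( y ) ) $  match 'n'
B' L' $                    , ( ( y ) ) $    output B' → ε
L' $                       , ( ( y ) ) $    output L' → , B L'
, B L' $                   , ( ( y ) ) $    match ','
B L' $                     ( ( y ) ) $      output B → S B'
S B' L' $                  ( ( y ) ) $      output S → ( L )
( L ) B' L' $              ( ( y ) ) $      match '('
L ) B' L' $                ( y ) ) $        output L → B L'
B L' ) B' L' $             ( y ) ) $        output B → S B'
S B' L' ) B' L' $          ( y ) ) $        output S → ( L )
( L ) B' L' ) B' L' $      ( y ) ) $        match '('
L ) B' L' ) B' L' $        y ) ) $          output L → B L'
B L' ) B' L' ) B' L' $     y ) ) $          output B → S B'
S B' L' ) B' L' ) B' L' $  y ) ) $          output S → y
y B' L' ) B' L' ) B' L' $  y ) ) $          match 'y'
B' L' ) B' L' ) B' L' $    ) ) $            output B' → ε
L' ) B' L' ) B' L' $       ) ) $            output L' → ε
) B' L' ) B' L' $          ) ) $            match ')'
B' L' ) B' L' $            ) $              output B' → ε
L' ) B' L' $               ) $              output L' → ε
) B' L' $                  ) $              match ')'
B' L' $                    $                output B' → ε
L' $                       $                output L' → ε
$                          $                accept

The string is accepted.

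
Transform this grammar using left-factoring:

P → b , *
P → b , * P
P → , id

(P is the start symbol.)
P → b , * P'
P' → ε
P' → P
P → , id

Left-factoring transforms A → αβ₁ | αβ₂ into A → αA' and A' → β₁ | β₂
(α is the longest common prefix among the alternatives). Repeat until
no nonterminal has two alternatives with a common prefix.

Round 1: P has alternatives sharing prefix 'b , *'. Introduce P': P → b , * P'
  Add: P' → ε
  Add: P' → P

No remaining common prefixes — done.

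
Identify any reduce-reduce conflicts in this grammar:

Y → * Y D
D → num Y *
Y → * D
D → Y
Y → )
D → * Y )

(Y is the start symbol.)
Augment with Y' → Y and build the canonical LR(0) collection (I0 = CLOSURE({[Y' → . Y]}), then GOTO on every symbol after a dot until no new states appear). It has 14 states:
  I0: { [Y → . )], [Y → . * D], [Y → . * Y D], [Y' → . Y] }  — shift
  I1: { [Y → ) .] }  — reduce
  I2: { [D → . * Y )], [D → . Y], [D → . num Y *], [Y → * . D], [Y → * . Y D], [Y → . )], [Y → . * D], [Y → . * Y D] }  — shift
  I3: { [Y' → Y .] }  — accept
  I4: { [D → * . Y )], [D → . * Y )], [D → . Y], [D → . num Y *], [Y → * . D], [Y → * . Y D], [Y → . )], [Y → . * D], [Y → . * Y D] }  — shift
  I5: { [Y → * D .] }  — reduce
  I6: { [D → . * Y )], [D → . Y], [D → . num Y *], [D → Y .], [Y → * Y . D], [Y → . )], [Y → . * D], [Y → . * Y D] }  — shift, reduce
  I7: { [D → num . Y *], [Y → . )], [Y → . * D], [Y → . * Y D] }  — shift
  I8: { [D → num Y . *] }  — shift
  I9: { [D → num Y * .] }  — reduce
  I10: { [Y → * Y D .] }  — reduce
  I11: { [D → Y .] }  — reduce
  I12: { [D → * Y . )], [D → . * Y )], [D → . Y], [D → . num Y *], [D → Y .], [Y → * Y . D], [Y → . )], [Y → . * D], [Y → . * Y D] }  — shift, reduce
  I13: { [D → * Y ) .], [Y → ) .] }  — 2 reduces

I13 contains complete items [D → * Y ) .], [Y → ) .] — reduce-reduce conflict.

Answer: Yes — I13: [D → * Y ) .] vs [Y → ) .]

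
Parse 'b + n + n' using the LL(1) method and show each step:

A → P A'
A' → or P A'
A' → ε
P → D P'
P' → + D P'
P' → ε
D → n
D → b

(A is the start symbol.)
Stack is shown with the top on the left.

Stack        Input        Action
--------------------------------
A $          b + n + n $  output A → P A'
P A' $       b + n + n $  output P → D P'
D P' A' $    b + n + n $  output D → b
b P' A' $    b + n + n $  match 'b'
P' A' $      + n + n $    output P' → + D P'
+ D P' A' $  + n + n $    match '+'
D P' A' $    n + n $      output D → n
n P' A' $    n + n $      match 'n'
P' A' $      + n $        output P' → + D P'
+ D P' A' $  + n $        match '+'
D P' A' $    n $          output D → n
n P' A' $    n $          match 'n'
P' A' $      $            output P' → ε
A' $         $            output A' → ε
$            $            accept

The string is accepted.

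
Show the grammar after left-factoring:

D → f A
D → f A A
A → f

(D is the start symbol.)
D → f A D'
D' → ε
D' → A
A → f

Left-factoring transforms A → αβ₁ | αβ₂ into A → αA' and A' → β₁ | β₂
(α is the longest common prefix among the alternatives). Repeat until
no nonterminal has two alternatives with a common prefix.

Round 1: D has alternatives sharing prefix 'f A'. Introduce D': D → f A D'
  Add: D' → ε
  Add: D' → A

No remaining common prefixes — done.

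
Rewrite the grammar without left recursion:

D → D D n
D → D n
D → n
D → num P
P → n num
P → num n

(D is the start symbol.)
D is directly left-recursive. The standard transformation for
  A → A α₁ | ... | A α_m | β₁ | ... | β_n
is
  A  → β₁ A' | ... | β_n A'
  A' → α₁ A' | ... | α_m A' | ε

D → n becomes D → n D'
D → num P becomes D → num P D'
D → D D n becomes D' → D n D'
D → D n becomes D' → n D'
Add D' → ε

Productions for other non-terminals are unchanged:
  P → n num
  P → num n

Resulting grammar:
D → n D'
D → num P D'
D' → D n D'
D' → n D'
D' → ε
P → n num
P → num n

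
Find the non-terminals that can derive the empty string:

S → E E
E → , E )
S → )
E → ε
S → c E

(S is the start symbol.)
A non-terminal is nullable if it can derive ε (the empty string): either it has an ε-production, or it has a production whose right-hand side consists entirely of nullable non-terminals.

ε-productions: E → ε
So E is immediately nullable.
S → E E: every symbol on the right is nullable, so S is nullable too.
Every non-terminal is now nullable.
Nullable = { 'E', 'S' }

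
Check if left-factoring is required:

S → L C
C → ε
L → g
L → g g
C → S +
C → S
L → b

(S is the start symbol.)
Yes, C has productions with common prefix 'S'; L has productions with common prefix 'g'

Left-factoring is needed when two productions for the same non-terminal
share a common prefix on the right-hand side.

Productions for C:
  C → ε
  C → S +
  C → S
Productions for L:
  L → g
  L → g g
  L → b

Found common prefix 'S' in productions for C
Found common prefix 'g' in productions for L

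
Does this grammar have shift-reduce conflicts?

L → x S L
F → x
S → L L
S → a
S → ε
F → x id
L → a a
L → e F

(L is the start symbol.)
Yes — I4: [S → .] vs [L → . a a]; I7: [S → a .] vs [L → a . a]; I12: [F → x .] vs [F → x . id]

A shift-reduce conflict occurs when an LR(0) state has both:
  - a complete (reduce) item [A → α .] (dot at the end), and
  - a shift item [B → β . c γ] (dot before a terminal).

Augment with L' → L and build the canonical LR(0) collection (I0 = CLOSURE({[L' → . L]}), then GOTO on every symbol after a dot until no new states appear). It has 14 states:
  I0: { [L → . a a], [L → . e F], [L → . x S L], [L' → . L] }  — shift
  I1: { [L' → L .] }  — accept
  I2: { [L → a . a] }  — shift
  I3: { [F → . x id], [F → . x], [L → e . F] }  — shift
  I4: { [L → . a a], [L → . e F], [L → . x S L], [L → x . S L], [S → . L L], [S → . a], [S → .] }  — shift, reduce
  I5: { [L → . a a], [L → . e F], [L → . x S L], [S → L . L] }  — shift
  I6: { [L → . a a], [L → . e F], [L → . x S L], [L → x S . L] }  — shift
  I7: { [L → a . a], [S → a .] }  — shift, reduce
  I8: { [L → a a .] }  — reduce
  I9: { [L → x S L .] }  — reduce
  I10: { [S → L L .] }  — reduce
  I11: { [L → e F .] }  — reduce
  I12: { [F → x . id], [F → x .] }  — shift, reduce
  I13: { [F → x id .] }  — reduce

I4 contains reduce item [S → .] and shift items [L → . a a], [L → . e F], [L → . x S L], [S → . a] — shift-reduce conflict.
I7 contains reduce item [S → a .] and shift item [L → a . a] — shift-reduce conflict.
I12 contains reduce item [F → x .] and shift item [F → x . id] — shift-reduce conflict.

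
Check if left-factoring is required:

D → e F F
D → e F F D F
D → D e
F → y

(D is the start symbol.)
Left-factoring is needed when two productions for the same non-terminal
share a common prefix on the right-hand side.

Productions for D:
  D → e F F
  D → e F F D F
  D → D e

Found common prefix 'e F F' in productions for D

Answer: Yes, D has productions with common prefix 'e F F'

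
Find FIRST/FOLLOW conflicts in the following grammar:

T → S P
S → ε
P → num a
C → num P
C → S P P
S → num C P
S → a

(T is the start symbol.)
Yes. S → num C P with FOLLOW(S) on { 'num' }

Nullable non-terminals: S.

S: nullable alternative(s) S → ε; FOLLOW(S) = { 'num' }
  S → ε: FIRST \ {ε} = { } — this is the only nullable alternative, skip
  S → num C P: FIRST \ {ε} = { 'num' } — overlaps FOLLOW(S) on { 'num' }: CONFLICT
  S → a: FIRST \ {ε} = { 'a' } — disjoint from FOLLOW(S)

C, P, T have no nullable alternative, so no FIRST/FOLLOW check is needed there.

So the grammar has 1 FIRST/FOLLOW conflict (marked CONFLICT above).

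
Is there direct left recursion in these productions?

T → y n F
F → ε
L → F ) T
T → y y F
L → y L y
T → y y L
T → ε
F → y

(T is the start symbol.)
No direct left recursion

Direct left recursion occurs when N → N α for some non-terminal N (the right-hand side begins with the left-hand side itself).

T → y n F: starts with y
F → ε: starts with ε
L → F ) T: starts with F
T → y y F: starts with y
L → y L y: starts with y
T → y y L: starts with y
T → ε: starts with ε
F → y: starts with y

No direct left recursion found.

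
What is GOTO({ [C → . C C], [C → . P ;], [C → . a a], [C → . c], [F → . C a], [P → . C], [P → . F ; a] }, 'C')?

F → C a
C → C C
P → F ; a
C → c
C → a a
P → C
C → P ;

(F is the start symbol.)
{ [C → . C C], [C → . P ;], [C → . a a], [C → . c], [C → C . C], [F → . C a], [F → C . a], [P → . C], [P → . F ; a], [P → C .] }

GOTO(I, 'C') = CLOSURE({ [A → αX.β] : [A → α.Xβ] ∈ I, X = 'C' })

Items with dot before 'C', with the dot advanced:
  [C → . C C] → [C → C . C]
  [F → . C a] → [F → C . a]
  [P → . C] → [P → C .]
Closure of the advanced items:
  [C → C . C] has the dot before C: add [C → . C C], [C → . c], [C → . a a], [C → . P ;]
  [C → . P ;] has the dot before P: add [P → . F ; a], [P → . C]
  [P → . F ; a] has the dot before F: add [F → . C a]

GOTO = { [C → . C C], [C → . P ;], [C → . a a], [C → . c], [C → C . C], [F → . C a], [F → C . a], [P → . C], [P → . F ; a], [P → C .] }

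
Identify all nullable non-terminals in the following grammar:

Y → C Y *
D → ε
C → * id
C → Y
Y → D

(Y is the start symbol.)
ε-productions: D → ε
So D is immediately nullable.
Y → D: every symbol on the right is nullable, so Y is nullable too.
C → Y: every symbol on the right is nullable, so C is nullable too.
Every non-terminal is now nullable.
Nullable = { 'C', 'D', 'Y' }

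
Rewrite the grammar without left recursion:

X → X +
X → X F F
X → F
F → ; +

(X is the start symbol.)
X is directly left-recursive. The standard transformation for
  A → A α₁ | ... | A α_m | β₁ | ... | β_n
is
  A  → β₁ A' | ... | β_n A'
  A' → α₁ A' | ... | α_m A' | ε

X → F becomes X → F X'
X → X + becomes X' → + X'
X → X F F becomes X' → F F X'
Add X' → ε

Productions for other non-terminals are unchanged:
  F → ; +

Resulting grammar:
X → F X'
X' → + X'
X' → F F X'
X' → ε
F → ; +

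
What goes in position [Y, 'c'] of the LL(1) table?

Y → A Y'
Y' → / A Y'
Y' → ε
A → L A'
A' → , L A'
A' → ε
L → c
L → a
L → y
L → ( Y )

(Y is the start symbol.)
Y → A Y'

To find M[Y, 'c'], we find productions for Y where 'c' is in the predict set (PREDICT(N → α) = (FIRST(α) \ {ε}) ∪ (FOLLOW(N) if α ⇒* ε)).

Relevant sets:
  FIRST(A) = { '(', 'a', 'c', 'y' }

Y → A Y': PREDICT = { '(', 'a', 'c', 'y' }
  'c' is in predict set, so this production goes in M[Y, 'c']

M[Y, 'c'] = Y → A Y'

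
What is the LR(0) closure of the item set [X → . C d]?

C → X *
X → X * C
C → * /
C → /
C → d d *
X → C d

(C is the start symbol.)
To compute CLOSURE, for each item [A → α.Bβ] where B is a non-terminal, add [B → .γ] for all productions B → γ; repeat for the newly added items until nothing changes.

Start with: [X → . C d]
  [X → . C d] has the dot before C: add [C → . X *], [C → . * /], [C → . /], [C → . d d *]
  [C → . X *] has the dot before X: add [X → . X * C]
No further items can be added.

CLOSURE = { [C → . * /], [C → . /], [C → . X *], [C → . d d *], [X → . C d], [X → . X * C] }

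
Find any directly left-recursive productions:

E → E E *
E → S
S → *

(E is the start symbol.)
Yes, E is left-recursive

Direct left recursion occurs when N → N α for some non-terminal N (the right-hand side begins with the left-hand side itself).

E → E E *: LEFT RECURSIVE (starts with E)
E → S: starts with S
S → *: starts with '*'

The grammar has direct left recursion on: E.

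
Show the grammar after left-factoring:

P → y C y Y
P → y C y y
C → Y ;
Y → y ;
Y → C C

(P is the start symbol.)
Left-factoring transforms A → αβ₁ | αβ₂ into A → αA' and A' → β₁ | β₂
(α is the longest common prefix among the alternatives). Repeat until
no nonterminal has two alternatives with a common prefix.

Round 1: P has alternatives sharing prefix 'y C y'. Introduce P': P → y C y P'
  Add: P' → Y
  Add: P' → y

No remaining common prefixes — done.

Resulting grammar:
P → y C y P'
P' → Y
P' → y
C → Y ;
Y → y ;
Y → C C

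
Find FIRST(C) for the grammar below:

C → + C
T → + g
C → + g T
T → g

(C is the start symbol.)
To compute FIRST(C), examine every production with C on the left-hand side, reading each right-hand side left to right until a non-nullable symbol is reached.

From C → + C:
  - '+' is a terminal: add '+' and stop
From C → + g T:
  - '+' is a terminal: add '+' and stop

Collecting: FIRST(C) = { '+' }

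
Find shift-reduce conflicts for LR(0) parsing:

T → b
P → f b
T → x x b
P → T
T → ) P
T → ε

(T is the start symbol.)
Augment with T' → T and build the canonical LR(0) collection (I0 = CLOSURE({[T' → . T]}), then GOTO on every symbol after a dot until no new states appear). It has 11 states:
  I0: { [T → . ) P], [T → . b], [T → . x x b], [T → .], [T' → . T] }  — shift, reduce
  I1: { [P → . T], [P → . f b], [T → ) . P], [T → . ) P], [T → . b], [T → . x x b], [T → .] }  — shift, reduce
  I2: { [T' → T .] }  — accept
  I3: { [T → b .] }  — reduce
  I4: { [T → x . x b] }  — shift
  I5: { [T → x x . b] }  — shift
  I6: { [T → x x b .] }  — reduce
  I7: { [T → ) P .] }  — reduce
  I8: { [P → T .] }  — reduce
  I9: { [P → f . b] }  — shift
  I10: { [P → f b .] }  — reduce

I0 contains reduce item [T → .] and shift items [T → . ) P], [T → . b], [T → . x x b] — shift-reduce conflict.
I1 contains reduce item [T → .] and shift items [P → . f b], [T → . ) P], [T → . b], [T → . x x b] — shift-reduce conflict.

Answer: Yes — I0: [T → .] vs [T → . ) P]; I1: [T → .] vs [P → . f b]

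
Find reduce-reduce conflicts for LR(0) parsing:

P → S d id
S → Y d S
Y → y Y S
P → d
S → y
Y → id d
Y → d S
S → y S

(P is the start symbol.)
Yes — I13: [S → Y d S .] vs [Y → d S .]

Augment with P' → P and build the canonical LR(0) collection (I0 = CLOSURE({[P' → . P]}), then GOTO on every symbol after a dot until no new states appear). It has 19 states:
  I0: { [P → . S d id], [P → . d], [P' → . P], [S → . Y d S], [S → . y S], [S → . y], [Y → . d S], [Y → . id d], [Y → . y Y S] }  — shift
  I1: { [P' → P .] }  — accept
  I2: { [P → S . d id] }  — shift
  I3: { [S → Y . d S] }  — shift
  I4: { [P → d .], [S → . Y d S], [S → . y S], [S → . y], [Y → . d S], [Y → . id d], [Y → . y Y S], [Y → d . S] }  — shift, reduce
  I5: { [Y → id . d] }  — shift
  I6: { [S → . Y d S], [S → . y S], [S → . y], [S → y . S], [S → y .], [Y → . d S], [Y → . id d], [Y → . y Y S], [Y → y . Y S] }  — shift, reduce
  I7: { [S → y S .] }  — reduce
  I8: { [S → . Y d S], [S → . y S], [S → . y], [S → Y . d S], [Y → . d S], [Y → . id d], [Y → . y Y S], [Y → y Y . S] }  — shift
  I9: { [S → . Y d S], [S → . y S], [S → . y], [Y → . d S], [Y → . id d], [Y → . y Y S], [Y → d . S] }  — shift
  I10: { [Y → d S .] }  — reduce
  I11: { [Y → y Y S .] }  — reduce
  I12: { [S → . Y d S], [S → . y S], [S → . y], [S → Y d . S], [Y → . d S], [Y → . id d], [Y → . y Y S], [Y → d . S] }  — shift
  I13: { [S → Y d S .], [Y → d S .] }  — 2 reduces
  I14: { [Y → id d .] }  — reduce
  I15: { [S → . Y d S], [S → . y S], [S → . y], [S → Y d . S], [Y → . d S], [Y → . id d], [Y → . y Y S] }  — shift
  I16: { [S → Y d S .] }  — reduce
  I17: { [P → S d . id] }  — shift
  I18: { [P → S d id .] }  — reduce

I13 contains complete items [S → Y d S .], [Y → d S .] — reduce-reduce conflict.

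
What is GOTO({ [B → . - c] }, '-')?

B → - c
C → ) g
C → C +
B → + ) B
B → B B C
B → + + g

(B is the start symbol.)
GOTO(I, '-') = CLOSURE({ [A → αX.β] : [A → α.Xβ] ∈ I, X = '-' })

Items with dot before '-', with the dot advanced:
  [B → . - c] → [B → - . c]
Closure adds nothing (no advanced item has the dot before a non-terminal).

GOTO = { [B → - . c] }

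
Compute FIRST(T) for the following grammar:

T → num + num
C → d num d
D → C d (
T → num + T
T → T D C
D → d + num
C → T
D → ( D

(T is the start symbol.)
{ 'num' }

From T → num + num:
  - num is a terminal: add 'num' and stop
From T → num + T:
  - num is a terminal: add 'num' and stop
From T → T D C:
  - T is the symbol being defined: contributes nothing new
    T is not nullable, so stop

Collecting: FIRST(T) = { 'num' }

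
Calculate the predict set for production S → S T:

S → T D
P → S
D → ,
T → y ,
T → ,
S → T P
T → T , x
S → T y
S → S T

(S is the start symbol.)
PREDICT(S → S T) = (FIRST(RHS) \ {ε}) ∪ (FOLLOW(S) if ε ∈ FIRST(RHS), i.e. RHS ⇒* ε)
FIRST(S) = { ',', 'y' }
FIRST(S T) = { ',', 'y' }
ε ∉ FIRST(S T), so FOLLOW(S) is not added.
PREDICT(S → S T) = { ',', 'y' }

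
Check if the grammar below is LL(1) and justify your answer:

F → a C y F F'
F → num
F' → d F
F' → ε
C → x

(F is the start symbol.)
No. Predict set conflict for F': { 'd' }

A grammar is LL(1) if for each non-terminal N with multiple productions, the predict sets of those productions are pairwise disjoint, where PREDICT(N → α) = (FIRST(α) \ {ε}) ∪ (FOLLOW(N) if α ⇒* ε).

Relevant sets:
  FOLLOW(F') = { $, 'd' }

For F:
  PREDICT(F → a C y F F') = { 'a' }
  PREDICT(F → num) = { 'num' }
For F':
  PREDICT(F' → d F) = { 'd' }
  PREDICT(F' → ε) = { $, 'd' }
C has a single production, so nothing to check there.

Conflict found: Predict set conflict for F': { 'd' }
The grammar is NOT LL(1).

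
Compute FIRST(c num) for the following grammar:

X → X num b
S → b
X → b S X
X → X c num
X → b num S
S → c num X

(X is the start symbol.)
{ 'c' }

To compute FIRST(c num), process the symbols left to right:
Symbol c is a terminal. Add 'c' and stop.
FIRST(c num) = { 'c' }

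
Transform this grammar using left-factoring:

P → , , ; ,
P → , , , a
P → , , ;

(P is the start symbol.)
P → , , P'
P' → ; P''
P'' → ,
P'' → ε
P' → , a

Left-factoring transforms A → αβ₁ | αβ₂ into A → αA' and A' → β₁ | β₂
(α is the longest common prefix among the alternatives). Repeat until
no nonterminal has two alternatives with a common prefix.

Round 1: P has alternatives sharing prefix ', ,'. Introduce P': P → , , P'
  Add: P' → ; ,
  Add: P' → , a
  Add: P' → ;

Round 2: P' has alternatives sharing prefix ';'. Introduce P'': P' → ; P''
  Add: P'' → ,
  Add: P'' → ε

No remaining common prefixes — done.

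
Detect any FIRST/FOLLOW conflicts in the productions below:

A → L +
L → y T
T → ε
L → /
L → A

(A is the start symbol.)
No FIRST/FOLLOW conflicts.

Nullable non-terminals: T.
T has a nullable alternative but only one production, so nothing to check.

A, L have no nullable alternative, so no FIRST/FOLLOW check is needed there.

No FIRST/FOLLOW conflicts found.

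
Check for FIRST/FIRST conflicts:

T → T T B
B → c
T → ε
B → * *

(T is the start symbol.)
No FIRST/FIRST conflicts.

A FIRST/FIRST conflict occurs when two productions N → α and N → β for the same non-terminal have FIRST(α) ∩ FIRST(β) ≠ ∅ (with ε ∈ FIRST of a nullable right-hand side, so two nullable alternatives also conflict).

FIRST sets of the non-terminals at (or reachable through a nullable prefix from) the front of some alternative:
  FIRST(T) = { '*', 'c', ε }
  FIRST(B) = { '*', 'c' }

Productions for T:
  T → T T B: FIRST = { '*', 'c' }
  T → ε: FIRST = { ε }
Productions for B:
  B → c: FIRST = { 'c' }
  B → * *: FIRST = { '*' }

All alternatives of each non-terminal have pairwise disjoint FIRST sets.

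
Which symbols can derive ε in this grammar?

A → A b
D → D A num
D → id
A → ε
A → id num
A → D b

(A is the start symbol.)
{ 'A' }

A non-terminal is nullable if it can derive ε (the empty string): either it has an ε-production, or it has a production whose right-hand side consists entirely of nullable non-terminals.

ε-productions: A → ε
So A is immediately nullable.
No further non-terminal can be added: every production for the remaining non-terminals contains a terminal or a non-nullable non-terminal.
Nullable = { 'A' }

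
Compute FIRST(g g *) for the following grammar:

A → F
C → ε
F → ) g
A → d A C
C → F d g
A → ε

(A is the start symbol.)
To compute FIRST(g g *), process the symbols left to right:
Symbol g is a terminal. Add 'g' and stop.
FIRST(g g *) = { 'g' }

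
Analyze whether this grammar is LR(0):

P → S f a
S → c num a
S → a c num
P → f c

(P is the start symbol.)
Augment with P' → P and build the canonical LR(0) collection (I0 = CLOSURE({[P' → . P]}), then GOTO on every symbol after a dot until no new states appear). It has 13 states:
  I0: { [P → . S f a], [P → . f c], [P' → . P], [S → . a c num], [S → . c num a] }  — shift
  I1: { [P' → P .] }  — accept
  I2: { [P → S . f a] }  — shift
  I3: { [S → a . c num] }  — shift
  I4: { [S → c . num a] }  — shift
  I5: { [P → f . c] }  — shift
  I6: { [P → f c .] }  — reduce
  I7: { [S → c num . a] }  — shift
  I8: { [S → c num a .] }  — reduce
  I9: { [S → a c . num] }  — shift
  I10: { [S → a c num .] }  — reduce
  I11: { [P → S f . a] }  — shift
  I12: { [P → S f a .] }  — reduce

Every state is either a pure shift/goto state or contains exactly one complete item and nothing to shift — no conflicts. The grammar is LR(0).

Answer: Yes, the grammar is LR(0)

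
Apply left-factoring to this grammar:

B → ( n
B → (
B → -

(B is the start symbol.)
B → ( B'
B' → n
B' → ε
B → -

Left-factoring transforms A → αβ₁ | αβ₂ into A → αA' and A' → β₁ | β₂
(α is the longest common prefix among the alternatives). Repeat until
no nonterminal has two alternatives with a common prefix.

Round 1: B has alternatives sharing prefix '('. Introduce B': B → ( B'
  Add: B' → n
  Add: B' → ε

No remaining common prefixes — done.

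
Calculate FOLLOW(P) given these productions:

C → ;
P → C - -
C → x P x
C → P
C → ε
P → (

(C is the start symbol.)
In C → x P x: P is followed by x, add FIRST(x) \ {ε} = { 'x' }
In C → P: P is at the end, add FOLLOW(C)

The FOLLOW sets referred to above (computed the same way, to a fixed point):
  FOLLOW(C) = { $, '-' }

Taking the union: FOLLOW(P) = { $, '-', 'x' }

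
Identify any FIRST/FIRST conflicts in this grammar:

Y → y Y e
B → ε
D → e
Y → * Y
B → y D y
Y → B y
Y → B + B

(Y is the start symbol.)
A FIRST/FIRST conflict occurs when two productions N → α and N → β for the same non-terminal have FIRST(α) ∩ FIRST(β) ≠ ∅ (with ε ∈ FIRST of a nullable right-hand side, so two nullable alternatives also conflict).

FIRST sets of the non-terminals at (or reachable through a nullable prefix from) the front of some alternative:
  FIRST(B) = { 'y', ε }

Productions for Y:
  Y → y Y e: FIRST = { 'y' }
  Y → * Y: FIRST = { '*' }
  Y → B y: FIRST = { 'y' }
  Y → B + B: FIRST = { '+', 'y' }
Productions for B:
  B → ε: FIRST = { ε }
  B → y D y: FIRST = { 'y' }
D has only one production, so no FIRST/FIRST conflict is possible there.

Conflict for Y: Y → y Y e and Y → B y
  Overlap: { 'y' }
Conflict for Y: Y → y Y e and Y → B + B
  Overlap: { 'y' }
Conflict for Y: Y → B y and Y → B + B
  Overlap: { 'y' }

Answer: Yes. Y → y Y e / Y → B y on { 'y' }; Y → y Y e / Y → B '+' B on { 'y' }; Y → B y / Y → B '+' B on { 'y' }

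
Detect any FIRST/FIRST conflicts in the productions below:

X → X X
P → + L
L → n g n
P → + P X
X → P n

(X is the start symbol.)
A FIRST/FIRST conflict occurs when two productions N → α and N → β for the same non-terminal have FIRST(α) ∩ FIRST(β) ≠ ∅ (with ε ∈ FIRST of a nullable right-hand side, so two nullable alternatives also conflict).

FIRST sets of the non-terminals at (or reachable through a nullable prefix from) the front of some alternative:
  FIRST(X) = { '+' }
  FIRST(P) = { '+' }

Productions for X:
  X → X X: FIRST = { '+' }
  X → P n: FIRST = { '+' }
Productions for P:
  P → + L: FIRST = { '+' }
  P → + P X: FIRST = { '+' }
L has only one production, so no FIRST/FIRST conflict is possible there.

Conflict for X: X → X X and X → P n
  Overlap: { '+' }
Conflict for P: P → + L and P → + P X
  Overlap: { '+' }

Answer: Yes. X → X X / X → P n on { '+' }; P → '+' L / P → '+' P X on { '+' }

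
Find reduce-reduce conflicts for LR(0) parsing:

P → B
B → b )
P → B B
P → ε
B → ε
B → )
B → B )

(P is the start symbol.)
Yes — I0: [B → .] vs [P → .]; I2: [B → .] vs [P → B .]; I6: [B → ) .] vs [B → B ) .]

Augment with P' → P and build the canonical LR(0) collection (I0 = CLOSURE({[P' → . P]}), then GOTO on every symbol after a dot until no new states appear). It has 9 states:
  I0: { [B → . )], [B → . B )], [B → . b )], [B → .], [P → . B B], [P → . B], [P → .], [P' → . P] }  — shift, 2 reduces
  I1: { [B → ) .] }  — reduce
  I2: { [B → . )], [B → . B )], [B → . b )], [B → .], [B → B . )], [P → B . B], [P → B .] }  — shift, 2 reduces
  I3: { [P' → P .] }  — accept
  I4: { [B → b . )] }  — shift
  I5: { [B → b ) .] }  — reduce
  I6: { [B → ) .], [B → B ) .] }  — 2 reduces
  I7: { [B → B . )], [P → B B .] }  — shift, reduce
  I8: { [B → B ) .] }  — reduce

I0 contains complete items [B → .], [P → .] — reduce-reduce conflict.
I2 contains complete items [B → .], [P → B .] — reduce-reduce conflict.
I6 contains complete items [B → ) .], [B → B ) .] — reduce-reduce conflict.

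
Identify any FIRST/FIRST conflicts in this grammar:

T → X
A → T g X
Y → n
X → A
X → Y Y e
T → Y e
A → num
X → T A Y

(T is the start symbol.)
Yes. T → X / T → Y e on { 'n' }; A → T g X / A → num on { 'num' }; X → A / X → Y Y e on { 'n' }; X → A / X → T A Y on { 'n', 'num' }; X → Y Y e / X → T A Y on { 'n' }

FIRST sets of the non-terminals at (or reachable through a nullable prefix from) the front of some alternative:
  FIRST(X) = { 'n', 'num' }
  FIRST(Y) = { 'n' }
  FIRST(T) = { 'n', 'num' }
  FIRST(A) = { 'n', 'num' }

Productions for T:
  T → X: FIRST = { 'n', 'num' }
  T → Y e: FIRST = { 'n' }
Productions for A:
  A → T g X: FIRST = { 'n', 'num' }
  A → num: FIRST = { 'num' }
Productions for X:
  X → A: FIRST = { 'n', 'num' }
  X → Y Y e: FIRST = { 'n' }
  X → T A Y: FIRST = { 'n', 'num' }
Y has only one production, so no FIRST/FIRST conflict is possible there.

Conflict for T: T → X and T → Y e
  Overlap: { 'n' }
Conflict for A: A → T g X and A → num
  Overlap: { 'num' }
Conflict for X: X → A and X → Y Y e
  Overlap: { 'n' }
Conflict for X: X → A and X → T A Y
  Overlap: { 'n', 'num' }
Conflict for X: X → Y Y e and X → T A Y
  Overlap: { 'n' }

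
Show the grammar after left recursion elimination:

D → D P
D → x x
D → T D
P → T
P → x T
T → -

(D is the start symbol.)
D → x x D'
D → T D D'
D' → P D'
D' → ε
P → T
P → x T
T → -

D is directly left-recursive. The standard transformation for
  A → A α₁ | ... | A α_m | β₁ | ... | β_n
is
  A  → β₁ A' | ... | β_n A'
  A' → α₁ A' | ... | α_m A' | ε

D → x x becomes D → x x D'
D → T D becomes D → T D D'
D → D P becomes D' → P D'
Add D' → ε

Productions for other non-terminals are unchanged:
  P → T
  P → x T
  T → -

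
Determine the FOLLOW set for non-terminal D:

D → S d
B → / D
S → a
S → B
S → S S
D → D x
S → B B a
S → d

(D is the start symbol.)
{ $, '/', 'a', 'd', 'x' }

To compute FOLLOW(D), find every occurrence of D on a right-hand side N → α D β: add FIRST(β) \ {ε}, and if β is empty or nullable also add FOLLOW(N). Iterate to a fixed point.

D is the start symbol, so $ ∈ FOLLOW(D).
In B → / D: D is at the end, add FOLLOW(B)
In D → D x: D is followed by x, add FIRST(x) \ {ε} = { 'x' }

The FOLLOW sets referred to above (computed the same way, to a fixed point):
  FOLLOW(B) = { '/', 'a', 'd' }

Taking the union: FOLLOW(D) = { $, '/', 'a', 'd', 'x' }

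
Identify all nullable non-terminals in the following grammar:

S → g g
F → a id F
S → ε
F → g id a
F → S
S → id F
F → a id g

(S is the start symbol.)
A non-terminal is nullable if it can derive ε (the empty string): either it has an ε-production, or it has a production whose right-hand side consists entirely of nullable non-terminals.

ε-productions: S → ε
So S is immediately nullable.
F → S: every symbol on the right is nullable, so F is nullable too.
Every non-terminal is now nullable.
Nullable = { 'F', 'S' }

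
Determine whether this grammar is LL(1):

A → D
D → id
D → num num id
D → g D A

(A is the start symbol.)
A grammar is LL(1) if for each non-terminal N with multiple productions, the predict sets of those productions are pairwise disjoint, where PREDICT(N → α) = (FIRST(α) \ {ε}) ∪ (FOLLOW(N) if α ⇒* ε).

For D:
  PREDICT(D → id) = { 'id' }
  PREDICT(D → num num id) = { 'num' }
  PREDICT(D → g D A) = { 'g' }
A has a single production, so nothing to check there.

All predict sets are disjoint. The grammar IS LL(1).

Answer: Yes, the grammar is LL(1).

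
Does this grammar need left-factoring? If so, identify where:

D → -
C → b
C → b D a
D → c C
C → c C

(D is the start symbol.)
Yes, C has productions with common prefix 'b'

Left-factoring is needed when two productions for the same non-terminal
share a common prefix on the right-hand side.

Productions for D:
  D → -
  D → c C
Productions for C:
  C → b
  C → b D a
  C → c C

Found common prefix 'b' in productions for C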